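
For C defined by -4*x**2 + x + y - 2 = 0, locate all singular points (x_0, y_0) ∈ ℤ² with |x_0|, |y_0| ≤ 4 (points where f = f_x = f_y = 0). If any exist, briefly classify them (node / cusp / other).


No singular points in the scanned grid; C is smooth there.

Compute partial derivatives:
  f_x = 1 - 8*x.
  f_y = 1.
f_y = 1 is a nonzero constant, so f_y never vanishes: no point (x, y) can satisfy f = f_x = f_y = 0. In particular no (x, y) ∈ {−4, ..., 4}² is singular; the curve is smooth.


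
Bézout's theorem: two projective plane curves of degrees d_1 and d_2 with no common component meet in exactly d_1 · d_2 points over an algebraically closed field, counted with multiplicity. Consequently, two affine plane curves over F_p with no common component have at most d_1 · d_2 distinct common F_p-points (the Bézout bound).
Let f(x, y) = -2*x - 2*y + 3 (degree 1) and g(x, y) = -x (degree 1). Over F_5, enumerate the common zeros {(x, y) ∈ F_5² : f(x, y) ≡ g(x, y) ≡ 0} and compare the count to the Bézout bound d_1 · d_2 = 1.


Common zeros: {(0, 4)}; count = 1; Bézout bound = 1.

deg(f) = 1, deg(g) = 1, so Bézout bound = 1.
Scan x ∈ F_5. For each x, list the y ∈ F_5 with f(x, y) ≡ 0 and those with g(x, y) ≡ 0 (mod 5); the common zeros in that column are the intersection.
  x = 0: f ≡ 0 at y ∈ {4}; g ≡ 0 at y ∈ {0, 1, 2, 3, 4}; common: {4}.
  x = 1: f ≡ 0 at y ∈ {3}; g ≡ 0 at y ∈ ∅; common: ∅.
  x = 2: f ≡ 0 at y ∈ {2}; g ≡ 0 at y ∈ ∅; common: ∅.
  x = 3: f ≡ 0 at y ∈ {1}; g ≡ 0 at y ∈ ∅; common: ∅.
  x = 4: f ≡ 0 at y ∈ {0}; g ≡ 0 at y ∈ ∅; common: ∅.
Collecting: common zeros = {(0, 4)}, so the count is 1.
Comparison with the Bézout bound: 1 ≤ 1 = deg(f)·deg(g), as expected for curves with no common component (the bound is attained).


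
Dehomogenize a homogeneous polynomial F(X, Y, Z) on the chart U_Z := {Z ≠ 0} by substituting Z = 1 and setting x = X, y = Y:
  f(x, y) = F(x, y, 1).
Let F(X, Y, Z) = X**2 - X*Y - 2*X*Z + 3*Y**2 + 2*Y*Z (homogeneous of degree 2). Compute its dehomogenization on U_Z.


f(x, y) = x**2 - x*y - 2*x + 3*y**2 + 2*y

On U_Z we set Z = 1. Each monomial c·X^i·Y^j·Z^k in F becomes c·x^i·y^j·1^k = c·x^i·y^j.
Substituting Z = 1: F(X, Y, 1) = x**2 - x*y - 2*x + 3*y**2 + 2*y.
Note: deg(f) ≤ deg(F) = 2; strict inequality happens when F is divisible by Z (lost terms).


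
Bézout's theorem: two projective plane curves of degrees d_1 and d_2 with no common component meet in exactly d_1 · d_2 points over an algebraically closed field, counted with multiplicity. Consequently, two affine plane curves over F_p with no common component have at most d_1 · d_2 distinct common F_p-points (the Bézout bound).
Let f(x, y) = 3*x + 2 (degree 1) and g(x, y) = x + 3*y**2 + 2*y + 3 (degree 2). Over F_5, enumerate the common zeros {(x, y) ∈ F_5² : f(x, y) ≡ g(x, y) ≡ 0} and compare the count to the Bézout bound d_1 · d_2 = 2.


Common zeros: {(1, 2), (1, 4)}; count = 2; Bézout bound = 2.

deg(f) = 1, deg(g) = 2, so Bézout bound = 2.
Scan x ∈ F_5. For each x, list the y ∈ F_5 with f(x, y) ≡ 0 and those with g(x, y) ≡ 0 (mod 5); the common zeros in that column are the intersection.
  x = 0: f ≡ 0 at y ∈ ∅; g ≡ 0 at y ∈ ∅; common: ∅.
  x = 1: f ≡ 0 at y ∈ {0, 1, 2, 3, 4}; g ≡ 0 at y ∈ {2, 4}; common: {2, 4}.
  x = 2: f ≡ 0 at y ∈ ∅; g ≡ 0 at y ∈ {0, 1}; common: ∅.
  x = 3: f ≡ 0 at y ∈ ∅; g ≡ 0 at y ∈ ∅; common: ∅.
  x = 4: f ≡ 0 at y ∈ ∅; g ≡ 0 at y ∈ {3}; common: ∅.
Collecting: common zeros = {(1, 2), (1, 4)}, so the count is 2.
Comparison with the Bézout bound: 2 ≤ 2 = deg(f)·deg(g), as expected for curves with no common component (the bound is attained).


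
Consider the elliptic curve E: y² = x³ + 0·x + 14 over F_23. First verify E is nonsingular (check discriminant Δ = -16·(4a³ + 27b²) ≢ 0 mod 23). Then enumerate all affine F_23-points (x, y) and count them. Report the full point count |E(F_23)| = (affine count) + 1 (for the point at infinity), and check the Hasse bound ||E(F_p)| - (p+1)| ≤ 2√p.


Affine points = {(3, 8), (3, 15), (4, 3), (4, 20), (5, 1), (5, 22), (6, 0), (7, 9), (7, 14), (10, 5), (10, 18), (13, 7), (13, 16), (15, 10), (15, 13), (16, 4), (16, 19), (18, 2), (18, 21), (21, 11), (21, 12), (22, 6), (22, 17)}; affine count = 23; |E(F_23)| = 24.

Discriminant check: Δ ∝ 4a³ + 27b² = 4·0³ + 27·14² = 4·0 + 27·196 ≡ 2 (mod 23). Nonzero ⇒ E is nonsingular.
For each x ∈ F_23, compute rhs = x³ + 0·x + 14 mod 23, then count y ∈ F_23 with y² ≡ rhs.
  x = 0: rhs = 14, matching y values: none (0 points).
  x = 1: rhs = 15, matching y values: none (0 points).
  x = 2: rhs = 22, matching y values: none (0 points).
  x = 3: rhs = 18, matching y values: 8, 15 (2 points).
  x = 4: rhs = 9, matching y values: 3, 20 (2 points).
  x = 5: rhs = 1, matching y values: 1, 22 (2 points).
  x = 6: rhs = 0, matching y values: 0 (1 points).
  x = 7: rhs = 12, matching y values: 9, 14 (2 points).
  x = 8: rhs = 20, matching y values: none (0 points).
  x = 9: rhs = 7, matching y values: none (0 points).
  x = 10: rhs = 2, matching y values: 5, 18 (2 points).
  x = 11: rhs = 11, matching y values: none (0 points).
  x = 12: rhs = 17, matching y values: none (0 points).
  x = 13: rhs = 3, matching y values: 7, 16 (2 points).
  x = 14: rhs = 21, matching y values: none (0 points).
  x = 15: rhs = 8, matching y values: 10, 13 (2 points).
  x = 16: rhs = 16, matching y values: 4, 19 (2 points).
  x = 17: rhs = 5, matching y values: none (0 points).
  x = 18: rhs = 4, matching y values: 2, 21 (2 points).
  x = 19: rhs = 19, matching y values: none (0 points).
  x = 20: rhs = 10, matching y values: none (0 points).
  x = 21: rhs = 6, matching y values: 11, 12 (2 points).
  x = 22: rhs = 13, matching y values: 6, 17 (2 points).
Total affine count: 23.
Full point count |E(F_23)| = 23 + 1 = 24.
Hasse bound: |24 − (23+1)| = |0| = 0 ≤ 2√23 ≈ 9.5917 ✓.


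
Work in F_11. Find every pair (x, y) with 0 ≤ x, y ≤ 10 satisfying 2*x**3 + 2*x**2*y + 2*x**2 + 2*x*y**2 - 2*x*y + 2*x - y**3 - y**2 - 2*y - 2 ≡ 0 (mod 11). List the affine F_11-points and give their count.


Affine F_11-points: {(0, 3), (0, 8), (0, 10), (3, 4), (5, 0), (6, 4), (7, 6), (8, 0), (8, 4), (9, 2)}; count = 10.

For each of the 121 pairs (x, y) ∈ F_11², evaluate f(x, y) mod 11. Record the zeros.
  x = 0: [0↦9, 1↦5, 2↦4, 3↦0, 4↦9, 5↦3, 6↦9, 7↦10, 8↦0, 9↦6, 10↦0]  zeros at y ∈ {3, 8, 10}
  x = 1: [0↦4, 1↦2, 2↦7, 3↦2, 4↦3, 5↦4, 6↦10, 7↦4, 8↦2, 9↦9, 10↦8]  zeros at y ∈ ∅
  x = 2: [0↦4, 1↦8, 2↦1, 3↦10, 4↦7, 5↦8, 6↦7, 7↦9, 8↦8, 9↦9, 10↦6]  zeros at y ∈ ∅
  x = 3: [0↦10, 1↦2, 2↦9, 3↦3, 4↦0, 5↦5, 6↦1, 7↦4, 8↦8, 9↦7, 10↦6]  zeros at y ∈ {4}
  x = 4: [0↦1, 1↦7, 2↦10, 3↦4, 4↦5, 5↦7, 6↦4, 7↦1, 8↦3, 9↦4, 10↦9]  zeros at y ∈ ∅
  x = 5: [0↦0, 1↦2, 2↦5, 3↦3, 4↦1, 5↦4, 6↦6, 7↦1, 8↦5, 9↦1, 10↦5]  zeros at y ∈ {0}
  x = 6: [0↦8, 1↦10, 2↦6, 3↦1, 4↦0, 5↦8, 6↦8, 7↦5, 8↦4, 9↦10, 10↦6]  zeros at y ∈ {4}
  x = 7: [0↦4, 1↦10, 2↦3, 3↦10, 4↦3, 5↦9, 6↦0, 7↦3, 8↦1, 9↦10, 10↦2]  zeros at y ∈ {6}
  x = 8: [0↦0, 1↦3, 2↦8, 3↦9, 4↦0, 5↦8, 6↦5, 7↦7, 8↦8, 9↦2, 10↦5]  zeros at y ∈ {0, 4}
  x = 9: [0↦8, 1↦1, 2↦0, 3↦10, 4↦3, 5↦6, 6↦2, 7↦7, 8↦4, 9↦9, 10↦5]  zeros at y ∈ {2}
  x = 10: [0↦7, 1↦5, 2↦2, 3↦3, 4↦2, 5↦4, 6↦3, 7↦4, 8↦1, 9↦10, 10↦3]  zeros at y ∈ ∅
Collecting zeros: affine points = {(0, 3), (0, 8), (0, 10), (3, 4), (5, 0), (6, 4), (7, 6), (8, 0), (8, 4), (9, 2)}.
Total count |C(F_11)_aff| = 10.


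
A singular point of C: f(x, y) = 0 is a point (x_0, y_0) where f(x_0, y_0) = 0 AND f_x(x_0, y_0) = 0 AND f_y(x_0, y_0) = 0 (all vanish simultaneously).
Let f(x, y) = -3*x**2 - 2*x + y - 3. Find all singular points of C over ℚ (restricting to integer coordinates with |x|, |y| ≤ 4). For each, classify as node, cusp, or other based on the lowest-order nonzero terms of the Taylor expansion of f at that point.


No singular points in the scanned grid; C is smooth there.

Compute partial derivatives:
  f_x = -6*x - 2.
  f_y = 1.
f_y = 1 is a nonzero constant, so f_y never vanishes: no point (x, y) can satisfy f = f_x = f_y = 0. In particular no (x, y) ∈ {−4, ..., 4}² is singular; the curve is smooth.


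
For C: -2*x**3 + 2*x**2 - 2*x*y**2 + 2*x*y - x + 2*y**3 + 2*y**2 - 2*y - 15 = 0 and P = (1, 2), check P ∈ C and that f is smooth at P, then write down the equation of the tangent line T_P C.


Tangent line at P: -7*x + 24*y - 41 = 0.

Step 1: f(1, 2) = 0, so P lies on C.
Step 2: partial derivatives
  f_x(x, y) = -6*x**2 + 4*x - 2*y**2 + 2*y - 1, f_y(x, y) = -4*x*y + 2*x + 6*y**2 + 4*y - 2.
  f_x(P) = -7, f_y(P) = 24 (gradient nonzero, so P is smooth).
Step 3: tangent line at P: -7·(x − 1) + 24·(y − 2) = 0.
Expanding: -7*x + 24*y - 41 = 0.


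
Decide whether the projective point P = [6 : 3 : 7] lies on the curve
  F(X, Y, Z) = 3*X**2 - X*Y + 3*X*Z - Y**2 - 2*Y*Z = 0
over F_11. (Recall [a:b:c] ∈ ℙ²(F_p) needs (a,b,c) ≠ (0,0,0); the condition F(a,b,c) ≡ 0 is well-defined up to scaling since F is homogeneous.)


F(6,3,7) ≡ 0 (mod 11); P is on the curve.

Evaluate F(6, 3, 7) term-by-term (mod 11).
  3*X**2 ↦ 3·36·1·1 = 108
  -X*Y ↦ -1·6·3·1 = -18
  3*X*Z ↦ 3·6·1·7 = 126
  -Y**2 ↦ -1·1·9·1 = -9
  -2*Y*Z ↦ -2·1·3·7 = -42
Sum: F(6, 3, 7) = (108) + (-18) + (126) + (-9) + (-42) = 165.
Reducing mod 11: 165 ≡ 0 (mod 11).
Since F(a, b, c) ≡ 0 (mod 11), P lies on the curve.


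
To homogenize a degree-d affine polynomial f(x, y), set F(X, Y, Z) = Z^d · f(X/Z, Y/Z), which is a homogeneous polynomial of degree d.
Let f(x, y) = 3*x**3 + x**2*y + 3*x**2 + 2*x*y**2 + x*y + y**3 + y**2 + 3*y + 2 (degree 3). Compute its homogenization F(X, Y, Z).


F(X, Y, Z) = 3*X**3 + X**2*Y + 3*X**2*Z + 2*X*Y**2 + X*Y*Z + Y**3 + Y**2*Z + 3*Y*Z**2 + 2*Z**3

deg(f) = 3.
Substitute x = X/Z, y = Y/Z into f, then multiply by Z^3.
  monomial 3·x^3·y^0 ↦ 3·X^3·Y^0·Z^0.
  monomial 1·x^2·y^1 ↦ 1·X^2·Y^1·Z^0.
  monomial 3·x^2·y^0 ↦ 3·X^2·Y^0·Z^1.
  monomial 2·x^1·y^2 ↦ 2·X^1·Y^2·Z^0.
  monomial 1·x^1·y^1 ↦ 1·X^1·Y^1·Z^1.
  monomial 1·x^0·y^3 ↦ 1·X^0·Y^3·Z^0.
  monomial 1·x^0·y^2 ↦ 1·X^0·Y^2·Z^1.
  monomial 3·x^0·y^1 ↦ 3·X^0·Y^1·Z^2.
  monomial 2·x^0·y^0 ↦ 2·X^0·Y^0·Z^3.
Collecting: F(X, Y, Z) = 3*X**3 + X**2*Y + 3*X**2*Z + 2*X*Y**2 + X*Y*Z + Y**3 + Y**2*Z + 3*Y*Z**2 + 2*Z**3.


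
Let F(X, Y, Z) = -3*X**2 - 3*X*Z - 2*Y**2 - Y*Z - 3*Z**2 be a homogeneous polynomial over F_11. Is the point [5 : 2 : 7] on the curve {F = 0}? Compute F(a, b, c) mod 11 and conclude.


F(5,2,7) ≡ 3 (mod 11); P is NOT on the curve.

Evaluate F(5, 2, 7) term-by-term (mod 11).
  -3*X**2 ↦ -3·25·1·1 = -75
  -3*X*Z ↦ -3·5·1·7 = -105
  -2*Y**2 ↦ -2·1·4·1 = -8
  -Y*Z ↦ -1·1·2·7 = -14
  -3*Z**2 ↦ -3·1·1·49 = -147
Sum: F(5, 2, 7) = (-75) + (-105) + (-8) + (-14) + (-147) = -349.
Reducing mod 11: -349 ≡ 3 (mod 11).
Since F(a, b, c) ≡ 3 ≠ 0 (mod 11), P does NOT lie on the curve.


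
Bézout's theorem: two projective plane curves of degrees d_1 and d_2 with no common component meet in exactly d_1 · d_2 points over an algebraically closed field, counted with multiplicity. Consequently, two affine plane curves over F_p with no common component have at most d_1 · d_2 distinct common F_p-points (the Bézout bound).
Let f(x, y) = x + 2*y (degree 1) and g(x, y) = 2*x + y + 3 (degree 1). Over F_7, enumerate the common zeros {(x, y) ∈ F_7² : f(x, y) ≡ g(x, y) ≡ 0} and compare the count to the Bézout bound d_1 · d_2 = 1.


Common zeros: {(5, 1)}; count = 1; Bézout bound = 1.

deg(f) = 1, deg(g) = 1, so Bézout bound = 1.
Scan x ∈ F_7. For each x, list the y ∈ F_7 with f(x, y) ≡ 0 and those with g(x, y) ≡ 0 (mod 7); the common zeros in that column are the intersection.
  x = 0: f ≡ 0 at y ∈ {0}; g ≡ 0 at y ∈ {4}; common: ∅.
  x = 1: f ≡ 0 at y ∈ {3}; g ≡ 0 at y ∈ {2}; common: ∅.
  x = 2: f ≡ 0 at y ∈ {6}; g ≡ 0 at y ∈ {0}; common: ∅.
  x = 3: f ≡ 0 at y ∈ {2}; g ≡ 0 at y ∈ {5}; common: ∅.
  x = 4: f ≡ 0 at y ∈ {5}; g ≡ 0 at y ∈ {3}; common: ∅.
  x = 5: f ≡ 0 at y ∈ {1}; g ≡ 0 at y ∈ {1}; common: {1}.
  x = 6: f ≡ 0 at y ∈ {4}; g ≡ 0 at y ∈ {6}; common: ∅.
Collecting: common zeros = {(5, 1)}, so the count is 1.
Comparison with the Bézout bound: 1 ≤ 1 = deg(f)·deg(g), as expected for curves with no common component (the bound is attained).


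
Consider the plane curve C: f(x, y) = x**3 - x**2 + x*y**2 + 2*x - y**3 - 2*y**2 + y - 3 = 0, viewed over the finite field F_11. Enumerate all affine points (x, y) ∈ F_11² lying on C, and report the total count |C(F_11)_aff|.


Affine F_11-points: {(1, 2), (1, 4), (2, 4), (2, 9), (3, 1), (3, 10), (4, 1), (4, 2), (4, 10), (5, 1), (5, 3), (5, 10), (7, 2), (7, 6), (7, 8), (8, 8), (9, 4)}; count = 17.

For each of the 121 pairs (x, y) ∈ F_11², evaluate f(x, y) mod 11. Record the zeros.
  x = 0: [0↦8, 1↦6, 2↦5, 3↦10, 4↦4, 5↦3, 6↦1, 7↦3, 8↦3, 9↦6, 10↦6]  zeros at y ∈ ∅
  x = 1: [0↦10, 1↦9, 2↦0, 3↦10, 4↦0, 5↦8, 6↦6, 7↦10, 8↦3, 9↦1, 10↦9]  zeros at y ∈ {2, 4}
  x = 2: [0↦5, 1↦5, 2↦10, 3↦3, 4↦0, 5↦6, 6↦4, 7↦10, 8↦7, 9↦0, 10↦5]  zeros at y ∈ {4, 9}
  x = 3: [0↦10, 1↦0, 2↦8, 3↦6, 4↦10, 5↦3, 6↦1, 7↦9, 8↦10, 9↦9, 10↦0]  zeros at y ∈ {1, 10}
  x = 4: [0↦9, 1↦0, 2↦0, 3↦3, 4↦3, 5↦5, 6↦3, 7↦2, 8↦7, 9↦1, 10↦0]  zeros at y ∈ {1, 2, 10}
  x = 5: [0↦8, 1↦0, 2↦3, 3↦0, 4↦7, 5↦7, 6↦5, 7↦6, 8↦4, 9↦4, 10↦0]  zeros at y ∈ {1, 3, 10}
  x = 6: [0↦2, 1↦6, 2↦1, 3↦3, 4↦6, 5↦4, 6↦2, 7↦5, 8↦7, 9↦2, 10↦6]  zeros at y ∈ ∅
  x = 7: [0↦8, 1↦2, 2↦0, 3↦7, 4↦6, 5↦2, 6↦0, 7↦5, 8↦0, 9↦1, 10↦2]  zeros at y ∈ {2, 6, 8}
  x = 8: [0↦10, 1↦5, 2↦6, 3↦7, 4↦2, 5↦7, 6↦5, 7↦1, 8↦0, 9↦7, 10↦5]  zeros at y ∈ {8}
  x = 9: [0↦3, 1↦10, 2↦3, 3↦9, 4↦0, 5↦3, 6↦1, 7↦10, 8↦2, 9↦4, 10↦10]  zeros at y ∈ {4}
  x = 10: [0↦4, 1↦1, 2↦8, 3↦8, 4↦6, 5↦7, 6↦5, 7↦5, 8↦1, 9↦9, 10↦1]  zeros at y ∈ ∅
Collecting zeros: affine points = {(1, 2), (1, 4), (2, 4), (2, 9), (3, 1), (3, 10), (4, 1), (4, 2), (4, 10), (5, 1), (5, 3), (5, 10), (7, 2), (7, 6), (7, 8), (8, 8), (9, 4)}.
Total count |C(F_11)_aff| = 17.


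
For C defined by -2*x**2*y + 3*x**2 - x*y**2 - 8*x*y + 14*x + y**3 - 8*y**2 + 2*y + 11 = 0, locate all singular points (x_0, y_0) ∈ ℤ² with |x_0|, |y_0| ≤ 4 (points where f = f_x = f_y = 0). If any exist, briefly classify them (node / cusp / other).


Singular points: {(-3, 2)}; classification: node.

Compute partial derivatives:
  f_x = -4*x*y + 6*x - y**2 - 8*y + 14.
  f_y = -2*x**2 - 2*x*y - 8*x + 3*y**2 - 16*y + 2.
Scan x_0 ∈ {−4, ..., 4}. For each x_0, f_y(x_0, y) is a polynomial in y; find its integer roots y ∈ {−4, ..., 4}, then test f_x and f at those candidates.
  x = -4: f_y(-4, y) = 3*y**2 - 8*y + 2; no integer root y with |y| ≤ 4.
  x = -3: f_y(-3, y) = 3*y**2 - 10*y + 8; vanishes at y ∈ {2}. (-3, 2): f_x = 0, f = 0 — SINGULAR.
  x = -2: f_y(-2, y) = 3*y**2 - 12*y + 10; no integer root y with |y| ≤ 4.
  x = -1: f_y(-1, y) = 3*y**2 - 14*y + 8; vanishes at y ∈ {4}. (-1, 4): f_x = -24 ≠ 0.
  x = 0: f_y(0, y) = 3*y**2 - 16*y + 2; no integer root y with |y| ≤ 4.
  x = 1: f_y(1, y) = 3*y**2 - 18*y - 8; no integer root y with |y| ≤ 4.
  x = 2: f_y(2, y) = 3*y**2 - 20*y - 22; no integer root y with |y| ≤ 4.
  x = 3: f_y(3, y) = 3*y**2 - 22*y - 40; no integer root y with |y| ≤ 4.
  x = 4: f_y(4, y) = 3*y**2 - 24*y - 62; no integer root y with |y| ≤ 4.
Only singular point on the grid: (-3, 2).
Classify: substitute x = -3 + u, y = 2 + v and expand: f = -2*u**2*v - u**2 - u*v**2 + v**3 + v**2.
No constant or linear terms (consistent with a singular point). Quadratic part: -u**2 + v**2. Cubic part: -2*u**2*v - u*v**2 + v**3.
The quadratic part v**2 - u**2 = (v − u)(v + u) splits into two distinct linear factors, so there are two distinct tangent lines y − 2 = ±(x − -3) — this is a node (ordinary double point).
Classification: node.


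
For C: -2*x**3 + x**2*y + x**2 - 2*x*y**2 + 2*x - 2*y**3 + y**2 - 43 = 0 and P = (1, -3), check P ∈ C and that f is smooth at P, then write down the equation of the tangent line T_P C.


Tangent line at P: -26*x - 47*y - 115 = 0.

Step 1: f(1, -3) = 0, so P lies on C.
Step 2: partial derivatives
  f_x(x, y) = -6*x**2 + 2*x*y + 2*x - 2*y**2 + 2, f_y(x, y) = x**2 - 4*x*y - 6*y**2 + 2*y.
  f_x(P) = -26, f_y(P) = -47 (gradient nonzero, so P is smooth).
Step 3: tangent line at P: -26·(x − 1) + -47·(y − -3) = 0.
Expanding: -26*x - 47*y - 115 = 0.


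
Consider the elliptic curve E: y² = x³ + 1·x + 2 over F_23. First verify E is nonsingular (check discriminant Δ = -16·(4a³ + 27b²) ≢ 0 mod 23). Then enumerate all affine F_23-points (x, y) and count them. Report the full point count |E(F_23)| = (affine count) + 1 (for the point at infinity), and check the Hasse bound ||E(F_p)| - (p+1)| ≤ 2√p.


Affine points = {(0, 5), (0, 18), (1, 2), (1, 21), (2, 9), (2, 14), (3, 3), (3, 20), (4, 1), (4, 22), (8, 4), (8, 19), (9, 2), (9, 21), (10, 0), (13, 2), (13, 21), (14, 0), (19, 7), (19, 16), (20, 8), (20, 15), (22, 0)}; affine count = 23; |E(F_23)| = 24.

Discriminant check: Δ ∝ 4a³ + 27b² = 4·1³ + 27·2² = 4·1 + 27·4 ≡ 20 (mod 23). Nonzero ⇒ E is nonsingular.
For each x ∈ F_23, compute rhs = x³ + 1·x + 2 mod 23, then count y ∈ F_23 with y² ≡ rhs.
  x = 0: rhs = 2, matching y values: 5, 18 (2 points).
  x = 1: rhs = 4, matching y values: 2, 21 (2 points).
  x = 2: rhs = 12, matching y values: 9, 14 (2 points).
  x = 3: rhs = 9, matching y values: 3, 20 (2 points).
  x = 4: rhs = 1, matching y values: 1, 22 (2 points).
  x = 5: rhs = 17, matching y values: none (0 points).
  x = 6: rhs = 17, matching y values: none (0 points).
  x = 7: rhs = 7, matching y values: none (0 points).
  x = 8: rhs = 16, matching y values: 4, 19 (2 points).
  x = 9: rhs = 4, matching y values: 2, 21 (2 points).
  x = 10: rhs = 0, matching y values: 0 (1 points).
  x = 11: rhs = 10, matching y values: none (0 points).
  x = 12: rhs = 17, matching y values: none (0 points).
  x = 13: rhs = 4, matching y values: 2, 21 (2 points).
  x = 14: rhs = 0, matching y values: 0 (1 points).
  x = 15: rhs = 11, matching y values: none (0 points).
  x = 16: rhs = 20, matching y values: none (0 points).
  x = 17: rhs = 10, matching y values: none (0 points).
  x = 18: rhs = 10, matching y values: none (0 points).
  x = 19: rhs = 3, matching y values: 7, 16 (2 points).
  x = 20: rhs = 18, matching y values: 8, 15 (2 points).
  x = 21: rhs = 15, matching y values: none (0 points).
  x = 22: rhs = 0, matching y values: 0 (1 points).
Total affine count: 23.
Full point count |E(F_23)| = 23 + 1 = 24.
Hasse bound: |24 − (23+1)| = |0| = 0 ≤ 2√23 ≈ 9.5917 ✓.


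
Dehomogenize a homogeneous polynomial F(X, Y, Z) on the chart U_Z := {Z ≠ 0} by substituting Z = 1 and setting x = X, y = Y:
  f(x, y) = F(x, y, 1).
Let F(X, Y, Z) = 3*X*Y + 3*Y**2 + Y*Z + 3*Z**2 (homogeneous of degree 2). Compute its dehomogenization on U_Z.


f(x, y) = 3*x*y + 3*y**2 + y + 3

On U_Z we set Z = 1. Each monomial c·X^i·Y^j·Z^k in F becomes c·x^i·y^j·1^k = c·x^i·y^j.
Substituting Z = 1: F(X, Y, 1) = 3*x*y + 3*y**2 + y + 3.
Note: deg(f) ≤ deg(F) = 2; strict inequality happens when F is divisible by Z (lost terms).


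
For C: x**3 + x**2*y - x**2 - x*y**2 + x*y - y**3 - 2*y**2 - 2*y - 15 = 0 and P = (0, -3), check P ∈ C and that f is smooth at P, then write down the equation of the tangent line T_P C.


Tangent line at P: -12*x - 17*y - 51 = 0.

Step 1: f(0, -3) = 0, so P lies on C.
Step 2: partial derivatives
  f_x(x, y) = 3*x**2 + 2*x*y - 2*x - y**2 + y, f_y(x, y) = x**2 - 2*x*y + x - 3*y**2 - 4*y - 2.
  f_x(P) = -12, f_y(P) = -17 (gradient nonzero, so P is smooth).
Step 3: tangent line at P: -12·(x − 0) + -17·(y − -3) = 0.
Expanding: -12*x - 17*y - 51 = 0.


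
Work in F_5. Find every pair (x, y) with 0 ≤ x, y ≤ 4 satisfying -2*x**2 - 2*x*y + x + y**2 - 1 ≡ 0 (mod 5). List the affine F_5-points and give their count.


Affine F_5-points: {(0, 1), (0, 4), (2, 1), (2, 3), (3, 3), (4, 4)}; count = 6.

For each of the 25 pairs (x, y) ∈ F_5², evaluate f(x, y) mod 5. Record the zeros.
  x = 0: [0↦4, 1↦0, 2↦3, 3↦3, 4↦0]  zeros at y ∈ {1, 4}
  x = 1: [0↦3, 1↦2, 2↦3, 3↦1, 4↦1]  zeros at y ∈ ∅
  x = 2: [0↦3, 1↦0, 2↦4, 3↦0, 4↦3]  zeros at y ∈ {1, 3}
  x = 3: [0↦4, 1↦4, 2↦1, 3↦0, 4↦1]  zeros at y ∈ {3}
  x = 4: [0↦1, 1↦4, 2↦4, 3↦1, 4↦0]  zeros at y ∈ {4}
Collecting zeros: affine points = {(0, 1), (0, 4), (2, 1), (2, 3), (3, 3), (4, 4)}.
Total count |C(F_5)_aff| = 6.


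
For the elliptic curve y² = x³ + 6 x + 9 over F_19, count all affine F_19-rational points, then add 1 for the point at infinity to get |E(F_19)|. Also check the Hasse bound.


Affine points = {(0, 3), (0, 16), (1, 4), (1, 15), (3, 4), (3, 15), (10, 9), (10, 10), (11, 0), (12, 2), (12, 17), (13, 2), (13, 17), (14, 5), (14, 14), (15, 4), (15, 15)}; affine count = 17; |E(F_19)| = 18.

Discriminant check: Δ ∝ 4a³ + 27b² = 4·6³ + 27·9² = 4·216 + 27·81 ≡ 11 (mod 19). Nonzero ⇒ E is nonsingular.
For each x ∈ F_19, compute rhs = x³ + 6·x + 9 mod 19, then count y ∈ F_19 with y² ≡ rhs.
  x = 0: rhs = 9, matching y values: 3, 16 (2 points).
  x = 1: rhs = 16, matching y values: 4, 15 (2 points).
  x = 2: rhs = 10, matching y values: none (0 points).
  x = 3: rhs = 16, matching y values: 4, 15 (2 points).
  x = 4: rhs = 2, matching y values: none (0 points).
  x = 5: rhs = 12, matching y values: none (0 points).
  x = 6: rhs = 14, matching y values: none (0 points).
  x = 7: rhs = 14, matching y values: none (0 points).
  x = 8: rhs = 18, matching y values: none (0 points).
  x = 9: rhs = 13, matching y values: none (0 points).
  x = 10: rhs = 5, matching y values: 9, 10 (2 points).
  x = 11: rhs = 0, matching y values: 0 (1 points).
  x = 12: rhs = 4, matching y values: 2, 17 (2 points).
  x = 13: rhs = 4, matching y values: 2, 17 (2 points).
  x = 14: rhs = 6, matching y values: 5, 14 (2 points).
  x = 15: rhs = 16, matching y values: 4, 15 (2 points).
  x = 16: rhs = 2, matching y values: none (0 points).
  x = 17: rhs = 8, matching y values: none (0 points).
  x = 18: rhs = 2, matching y values: none (0 points).
Total affine count: 17.
Full point count |E(F_19)| = 17 + 1 = 18.
Hasse bound: |18 − (19+1)| = |-2| = 2 ≤ 2√19 ≈ 8.7178 ✓.


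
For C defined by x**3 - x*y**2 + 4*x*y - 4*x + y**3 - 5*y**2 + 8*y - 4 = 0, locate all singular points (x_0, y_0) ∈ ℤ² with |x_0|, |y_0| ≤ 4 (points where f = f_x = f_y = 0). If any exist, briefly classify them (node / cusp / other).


Singular points: {(0, 2)}; classification: cusp.

Compute partial derivatives:
  f_x = 3*x**2 - y**2 + 4*y - 4.
  f_y = -2*x*y + 4*x + 3*y**2 - 10*y + 8.
Scan x_0 ∈ {−4, ..., 4}. For each x_0, f_y(x_0, y) is a polynomial in y; find its integer roots y ∈ {−4, ..., 4}, then test f_x and f at those candidates.
  x = -4: f_y(-4, y) = 3*y**2 - 2*y - 8; vanishes at y ∈ {2}. (-4, 2): f_x = 48 ≠ 0.
  x = -3: f_y(-3, y) = 3*y**2 - 4*y - 4; vanishes at y ∈ {2}. (-3, 2): f_x = 27 ≠ 0.
  x = -2: f_y(-2, y) = 3*y**2 - 6*y; vanishes at y ∈ {0, 2}. (-2, 0): f_x = 8 ≠ 0; (-2, 2): f_x = 12 ≠ 0.
  x = -1: f_y(-1, y) = 3*y**2 - 8*y + 4; vanishes at y ∈ {2}. (-1, 2): f_x = 3 ≠ 0.
  x = 0: f_y(0, y) = 3*y**2 - 10*y + 8; vanishes at y ∈ {2}. (0, 2): f_x = 0, f = 0 — SINGULAR.
  x = 1: f_y(1, y) = 3*y**2 - 12*y + 12; vanishes at y ∈ {2}. (1, 2): f_x = 3 ≠ 0.
  x = 2: f_y(2, y) = 3*y**2 - 14*y + 16; vanishes at y ∈ {2}. (2, 2): f_x = 12 ≠ 0.
  x = 3: f_y(3, y) = 3*y**2 - 16*y + 20; vanishes at y ∈ {2}. (3, 2): f_x = 27 ≠ 0.
  x = 4: f_y(4, y) = 3*y**2 - 18*y + 24; vanishes at y ∈ {2, 4}. (4, 2): f_x = 48 ≠ 0; (4, 4): f_x = 44 ≠ 0.
Only singular point on the grid: (0, 2).
Classify: substitute x = 0 + u, y = 2 + v and expand: f = u**3 - u*v**2 + v**3 + v**2.
No constant or linear terms (consistent with a singular point). Quadratic part: v**2. Cubic part: u**3 - u*v**2 + v**3.
The quadratic part v**2 is a perfect square, so there is a single (double) tangent line v = 0, i.e. y = 2. Restricting the cubic part to that line (v = 0) leaves u**3 ≠ 0, so f is not divisible by v and the branch is v² ≈ -u**3 to lowest order — this is a cusp.
Classification: cusp.


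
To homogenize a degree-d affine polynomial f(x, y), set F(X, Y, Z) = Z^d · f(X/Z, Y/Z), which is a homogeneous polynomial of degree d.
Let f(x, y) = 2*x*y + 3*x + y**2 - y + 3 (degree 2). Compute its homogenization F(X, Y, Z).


F(X, Y, Z) = 2*X*Y + 3*X*Z + Y**2 - Y*Z + 3*Z**2

deg(f) = 2.
Substitute x = X/Z, y = Y/Z into f, then multiply by Z^2.
  monomial 2·x^1·y^1 ↦ 2·X^1·Y^1·Z^0.
  monomial 3·x^1·y^0 ↦ 3·X^1·Y^0·Z^1.
  monomial 1·x^0·y^2 ↦ 1·X^0·Y^2·Z^0.
  monomial -1·x^0·y^1 ↦ -1·X^0·Y^1·Z^1.
  monomial 3·x^0·y^0 ↦ 3·X^0·Y^0·Z^2.
Collecting: F(X, Y, Z) = 2*X*Y + 3*X*Z + Y**2 - Y*Z + 3*Z**2.


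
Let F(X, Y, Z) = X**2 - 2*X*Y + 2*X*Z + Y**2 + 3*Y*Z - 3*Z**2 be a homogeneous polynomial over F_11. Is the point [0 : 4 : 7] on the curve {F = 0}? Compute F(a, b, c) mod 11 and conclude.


F(0,4,7) ≡ 8 (mod 11); P is NOT on the curve.

Evaluate F(0, 4, 7) term-by-term (mod 11).
  X**2 ↦ 1·0·1·1 = 0
  -2*X*Y ↦ -2·0·4·1 = 0
  2*X*Z ↦ 2·0·1·7 = 0
  Y**2 ↦ 1·1·16·1 = 16
  3*Y*Z ↦ 3·1·4·7 = 84
  -3*Z**2 ↦ -3·1·1·49 = -147
Sum: F(0, 4, 7) = (0) + (0) + (0) + (16) + (84) + (-147) = -47.
Reducing mod 11: -47 ≡ 8 (mod 11).
Since F(a, b, c) ≡ 8 ≠ 0 (mod 11), P does NOT lie on the curve.


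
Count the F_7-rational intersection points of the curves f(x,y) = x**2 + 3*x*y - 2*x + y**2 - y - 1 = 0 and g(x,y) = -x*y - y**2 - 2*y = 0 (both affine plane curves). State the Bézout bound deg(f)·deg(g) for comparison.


Common zeros: {(4, 0), (5, 0), (6, 6)}; count = 3; Bézout bound = 4.

deg(f) = 2, deg(g) = 2, so Bézout bound = 4.
Scan x ∈ F_7. For each x, list the y ∈ F_7 with f(x, y) ≡ 0 and those with g(x, y) ≡ 0 (mod 7); the common zeros in that column are the intersection.
  x = 0: f ≡ 0 at y ∈ ∅; g ≡ 0 at y ∈ {0, 5}; common: ∅.
  x = 1: f ≡ 0 at y ∈ ∅; g ≡ 0 at y ∈ {0, 4}; common: ∅.
  x = 2: f ≡ 0 at y ∈ {4, 5}; g ≡ 0 at y ∈ {0, 3}; common: ∅.
  x = 3: f ≡ 0 at y ∈ {3}; g ≡ 0 at y ∈ {0, 2}; common: ∅.
  x = 4: f ≡ 0 at y ∈ {0, 3}; g ≡ 0 at y ∈ {0, 1}; common: {0}.
  x = 5: f ≡ 0 at y ∈ {0}; g ≡ 0 at y ∈ {0}; common: {0}.
  x = 6: f ≡ 0 at y ∈ {5, 6}; g ≡ 0 at y ∈ {0, 6}; common: {6}.
Collecting: common zeros = {(4, 0), (5, 0), (6, 6)}, so the count is 3.
Comparison with the Bézout bound: 3 ≤ 4 = deg(f)·deg(g), as expected for curves with no common component (the affine F_7-count falls short of the bound because intersections may lie at infinity, over extension fields, or carry multiplicity).


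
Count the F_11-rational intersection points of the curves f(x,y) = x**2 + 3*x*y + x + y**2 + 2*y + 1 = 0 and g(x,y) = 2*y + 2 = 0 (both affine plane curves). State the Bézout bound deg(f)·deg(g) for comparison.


Common zeros: {(0, 10), (2, 10)}; count = 2; Bézout bound = 2.

deg(f) = 2, deg(g) = 1, so Bézout bound = 2.
Scan x ∈ F_11. For each x, list the y ∈ F_11 with f(x, y) ≡ 0 and those with g(x, y) ≡ 0 (mod 11); the common zeros in that column are the intersection.
  x = 0: f ≡ 0 at y ∈ {10}; g ≡ 0 at y ∈ {10}; common: {10}.
  x = 1: f ≡ 0 at y ∈ ∅; g ≡ 0 at y ∈ {10}; common: ∅.
  x = 2: f ≡ 0 at y ∈ {4, 10}; g ≡ 0 at y ∈ {10}; common: {10}.
  x = 3: f ≡ 0 at y ∈ {3, 8}; g ≡ 0 at y ∈ {10}; common: ∅.
  x = 4: f ≡ 0 at y ∈ ∅; g ≡ 0 at y ∈ {10}; common: ∅.
  x = 5: f ≡ 0 at y ∈ {8}; g ≡ 0 at y ∈ {10}; common: ∅.
  x = 6: f ≡ 0 at y ∈ ∅; g ≡ 0 at y ∈ {10}; common: ∅.
  x = 7: f ≡ 0 at y ∈ {4, 6}; g ≡ 0 at y ∈ {10}; common: ∅.
  x = 8: f ≡ 0 at y ∈ ∅; g ≡ 0 at y ∈ {10}; common: ∅.
  x = 9: f ≡ 0 at y ∈ {1, 3}; g ≡ 0 at y ∈ {10}; common: ∅.
  x = 10: f ≡ 0 at y ∈ ∅; g ≡ 0 at y ∈ {10}; common: ∅.
Collecting: common zeros = {(0, 10), (2, 10)}, so the count is 2.
Comparison with the Bézout bound: 2 ≤ 2 = deg(f)·deg(g), as expected for curves with no common component (the bound is attained).


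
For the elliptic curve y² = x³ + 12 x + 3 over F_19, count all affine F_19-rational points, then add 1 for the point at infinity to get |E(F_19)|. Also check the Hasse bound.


Affine points = {(1, 4), (1, 15), (2, 4), (2, 15), (3, 3), (3, 16), (4, 1), (4, 18), (5, 6), (5, 13), (6, 5), (6, 14), (9, 2), (9, 17), (13, 0), (15, 9), (15, 10), (16, 4), (16, 15), (17, 3), (17, 16), (18, 3), (18, 16)}; affine count = 23; |E(F_19)| = 24.

Discriminant check: Δ ∝ 4a³ + 27b² = 4·12³ + 27·3² = 4·1728 + 27·9 ≡ 11 (mod 19). Nonzero ⇒ E is nonsingular.
For each x ∈ F_19, compute rhs = x³ + 12·x + 3 mod 19, then count y ∈ F_19 with y² ≡ rhs.
  x = 0: rhs = 3, matching y values: none (0 points).
  x = 1: rhs = 16, matching y values: 4, 15 (2 points).
  x = 2: rhs = 16, matching y values: 4, 15 (2 points).
  x = 3: rhs = 9, matching y values: 3, 16 (2 points).
  x = 4: rhs = 1, matching y values: 1, 18 (2 points).
  x = 5: rhs = 17, matching y values: 6, 13 (2 points).
  x = 6: rhs = 6, matching y values: 5, 14 (2 points).
  x = 7: rhs = 12, matching y values: none (0 points).
  x = 8: rhs = 3, matching y values: none (0 points).
  x = 9: rhs = 4, matching y values: 2, 17 (2 points).
  x = 10: rhs = 2, matching y values: none (0 points).
  x = 11: rhs = 3, matching y values: none (0 points).
  x = 12: rhs = 13, matching y values: none (0 points).
  x = 13: rhs = 0, matching y values: 0 (1 points).
  x = 14: rhs = 8, matching y values: none (0 points).
  x = 15: rhs = 5, matching y values: 9, 10 (2 points).
  x = 16: rhs = 16, matching y values: 4, 15 (2 points).
  x = 17: rhs = 9, matching y values: 3, 16 (2 points).
  x = 18: rhs = 9, matching y values: 3, 16 (2 points).
Total affine count: 23.
Full point count |E(F_19)| = 23 + 1 = 24.
Hasse bound: |24 − (19+1)| = |4| = 4 ≤ 2√19 ≈ 8.7178 ✓.


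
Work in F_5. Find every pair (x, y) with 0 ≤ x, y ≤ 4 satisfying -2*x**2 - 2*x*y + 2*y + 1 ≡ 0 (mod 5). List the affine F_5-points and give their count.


Affine F_5-points: {(0, 2), (2, 4), (3, 2), (4, 4)}; count = 4.

For each of the 25 pairs (x, y) ∈ F_5², evaluate f(x, y) mod 5. Record the zeros.
  x = 0: [0↦1, 1↦3, 2↦0, 3↦2, 4↦4]  zeros at y ∈ {2}
  x = 1: [0↦4, 1↦4, 2↦4, 3↦4, 4↦4]  zeros at y ∈ ∅
  x = 2: [0↦3, 1↦1, 2↦4, 3↦2, 4↦0]  zeros at y ∈ {4}
  x = 3: [0↦3, 1↦4, 2↦0, 3↦1, 4↦2]  zeros at y ∈ {2}
  x = 4: [0↦4, 1↦3, 2↦2, 3↦1, 4↦0]  zeros at y ∈ {4}
Collecting zeros: affine points = {(0, 2), (2, 4), (3, 2), (4, 4)}.
Total count |C(F_5)_aff| = 4.


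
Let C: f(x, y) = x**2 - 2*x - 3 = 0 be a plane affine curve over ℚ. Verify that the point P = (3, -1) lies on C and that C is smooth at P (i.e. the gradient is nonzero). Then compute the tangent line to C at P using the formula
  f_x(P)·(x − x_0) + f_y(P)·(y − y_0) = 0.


Tangent line at P: 4*x - 12 = 0.

Step 1: f(3, -1) = 0, so P lies on C.
Step 2: partial derivatives
  f_x(x, y) = 2*x - 2, f_y(x, y) = 0.
  f_x(P) = 4, f_y(P) = 0 (gradient nonzero, so P is smooth).
Step 3: tangent line at P: 4·(x − 3) + 0·(y − -1) = 0.
Expanding: 4*x - 12 = 0.


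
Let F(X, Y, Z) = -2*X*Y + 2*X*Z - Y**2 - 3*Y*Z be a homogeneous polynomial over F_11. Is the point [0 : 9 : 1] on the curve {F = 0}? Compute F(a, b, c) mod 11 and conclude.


F(0,9,1) ≡ 2 (mod 11); P is NOT on the curve.

Evaluate F(0, 9, 1) term-by-term (mod 11).
  -2*X*Y ↦ -2·0·9·1 = 0
  2*X*Z ↦ 2·0·1·1 = 0
  -Y**2 ↦ -1·1·81·1 = -81
  -3*Y*Z ↦ -3·1·9·1 = -27
Sum: F(0, 9, 1) = (0) + (0) + (-81) + (-27) = -108.
Reducing mod 11: -108 ≡ 2 (mod 11).
Since F(a, b, c) ≡ 2 ≠ 0 (mod 11), P does NOT lie on the curve.


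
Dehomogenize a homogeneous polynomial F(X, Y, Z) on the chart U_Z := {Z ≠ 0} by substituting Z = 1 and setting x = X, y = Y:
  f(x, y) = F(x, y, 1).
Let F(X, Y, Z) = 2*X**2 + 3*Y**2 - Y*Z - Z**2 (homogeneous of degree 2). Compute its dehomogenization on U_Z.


f(x, y) = 2*x**2 + 3*y**2 - y - 1

On U_Z we set Z = 1. Each monomial c·X^i·Y^j·Z^k in F becomes c·x^i·y^j·1^k = c·x^i·y^j.
Substituting Z = 1: F(X, Y, 1) = 2*x**2 + 3*y**2 - y - 1.
Note: deg(f) ≤ deg(F) = 2; strict inequality happens when F is divisible by Z (lost terms).


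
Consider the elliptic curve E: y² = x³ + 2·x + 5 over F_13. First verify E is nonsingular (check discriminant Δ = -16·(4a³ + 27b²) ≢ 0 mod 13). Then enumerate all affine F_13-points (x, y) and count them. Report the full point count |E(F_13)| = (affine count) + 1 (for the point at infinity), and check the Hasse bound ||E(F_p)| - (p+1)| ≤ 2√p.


Affine points = {(2, 2), (2, 11), (3, 5), (3, 8), (4, 5), (4, 8), (5, 6), (5, 7), (6, 5), (6, 8), (8, 0)}; affine count = 11; |E(F_13)| = 12.

Discriminant check: Δ ∝ 4a³ + 27b² = 4·2³ + 27·5² = 4·8 + 27·25 ≡ 5 (mod 13). Nonzero ⇒ E is nonsingular.
For each x ∈ F_13, compute rhs = x³ + 2·x + 5 mod 13, then count y ∈ F_13 with y² ≡ rhs.
  x = 0: rhs = 5, matching y values: none (0 points).
  x = 1: rhs = 8, matching y values: none (0 points).
  x = 2: rhs = 4, matching y values: 2, 11 (2 points).
  x = 3: rhs = 12, matching y values: 5, 8 (2 points).
  x = 4: rhs = 12, matching y values: 5, 8 (2 points).
  x = 5: rhs = 10, matching y values: 6, 7 (2 points).
  x = 6: rhs = 12, matching y values: 5, 8 (2 points).
  x = 7: rhs = 11, matching y values: none (0 points).
  x = 8: rhs = 0, matching y values: 0 (1 points).
  x = 9: rhs = 11, matching y values: none (0 points).
  x = 10: rhs = 11, matching y values: none (0 points).
  x = 11: rhs = 6, matching y values: none (0 points).
  x = 12: rhs = 2, matching y values: none (0 points).
Total affine count: 11.
Full point count |E(F_13)| = 11 + 1 = 12.
Hasse bound: |12 − (13+1)| = |-2| = 2 ≤ 2√13 ≈ 7.2111 ✓.


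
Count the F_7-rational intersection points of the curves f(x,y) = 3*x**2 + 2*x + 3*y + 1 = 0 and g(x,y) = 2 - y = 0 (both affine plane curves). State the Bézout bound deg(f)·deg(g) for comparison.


Common zeros: {(0, 2), (4, 2)}; count = 2; Bézout bound = 2.

deg(f) = 2, deg(g) = 1, so Bézout bound = 2.
Scan x ∈ F_7. For each x, list the y ∈ F_7 with f(x, y) ≡ 0 and those with g(x, y) ≡ 0 (mod 7); the common zeros in that column are the intersection.
  x = 0: f ≡ 0 at y ∈ {2}; g ≡ 0 at y ∈ {2}; common: {2}.
  x = 1: f ≡ 0 at y ∈ {5}; g ≡ 0 at y ∈ {2}; common: ∅.
  x = 2: f ≡ 0 at y ∈ {6}; g ≡ 0 at y ∈ {2}; common: ∅.
  x = 3: f ≡ 0 at y ∈ {5}; g ≡ 0 at y ∈ {2}; common: ∅.
  x = 4: f ≡ 0 at y ∈ {2}; g ≡ 0 at y ∈ {2}; common: {2}.
  x = 5: f ≡ 0 at y ∈ {4}; g ≡ 0 at y ∈ {2}; common: ∅.
  x = 6: f ≡ 0 at y ∈ {4}; g ≡ 0 at y ∈ {2}; common: ∅.
Collecting: common zeros = {(0, 2), (4, 2)}, so the count is 2.
Comparison with the Bézout bound: 2 ≤ 2 = deg(f)·deg(g), as expected for curves with no common component (the bound is attained).


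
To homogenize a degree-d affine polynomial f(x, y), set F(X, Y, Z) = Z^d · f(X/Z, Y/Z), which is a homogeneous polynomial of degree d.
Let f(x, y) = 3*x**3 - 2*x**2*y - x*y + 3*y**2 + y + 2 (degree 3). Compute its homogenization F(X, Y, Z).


F(X, Y, Z) = 3*X**3 - 2*X**2*Y - X*Y*Z + 3*Y**2*Z + Y*Z**2 + 2*Z**3

deg(f) = 3.
Substitute x = X/Z, y = Y/Z into f, then multiply by Z^3.
  monomial 3·x^3·y^0 ↦ 3·X^3·Y^0·Z^0.
  monomial -2·x^2·y^1 ↦ -2·X^2·Y^1·Z^0.
  monomial -1·x^1·y^1 ↦ -1·X^1·Y^1·Z^1.
  monomial 3·x^0·y^2 ↦ 3·X^0·Y^2·Z^1.
  monomial 1·x^0·y^1 ↦ 1·X^0·Y^1·Z^2.
  monomial 2·x^0·y^0 ↦ 2·X^0·Y^0·Z^3.
Collecting: F(X, Y, Z) = 3*X**3 - 2*X**2*Y - X*Y*Z + 3*Y**2*Z + Y*Z**2 + 2*Z**3.


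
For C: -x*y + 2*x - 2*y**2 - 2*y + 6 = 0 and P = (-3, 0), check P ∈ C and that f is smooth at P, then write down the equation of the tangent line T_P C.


Tangent line at P: 2*x + y + 6 = 0.

Step 1: f(-3, 0) = 0, so P lies on C.
Step 2: partial derivatives
  f_x(x, y) = 2 - y, f_y(x, y) = -x - 4*y - 2.
  f_x(P) = 2, f_y(P) = 1 (gradient nonzero, so P is smooth).
Step 3: tangent line at P: 2·(x − -3) + 1·(y − 0) = 0.
Expanding: 2*x + y + 6 = 0.


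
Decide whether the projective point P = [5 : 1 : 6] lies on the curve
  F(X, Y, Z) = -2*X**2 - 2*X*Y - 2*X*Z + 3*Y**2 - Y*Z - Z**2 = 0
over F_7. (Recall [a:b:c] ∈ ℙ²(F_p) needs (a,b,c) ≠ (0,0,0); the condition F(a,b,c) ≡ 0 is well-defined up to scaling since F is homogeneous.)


F(5,1,6) ≡ 2 (mod 7); P is NOT on the curve.

Evaluate F(5, 1, 6) term-by-term (mod 7).
  -2*X**2 ↦ -2·25·1·1 = -50
  -2*X*Y ↦ -2·5·1·1 = -10
  -2*X*Z ↦ -2·5·1·6 = -60
  3*Y**2 ↦ 3·1·1·1 = 3
  -Y*Z ↦ -1·1·1·6 = -6
  -Z**2 ↦ -1·1·1·36 = -36
Sum: F(5, 1, 6) = (-50) + (-10) + (-60) + (3) + (-6) + (-36) = -159.
Reducing mod 7: -159 ≡ 2 (mod 7).
Since F(a, b, c) ≡ 2 ≠ 0 (mod 7), P does NOT lie on the curve.


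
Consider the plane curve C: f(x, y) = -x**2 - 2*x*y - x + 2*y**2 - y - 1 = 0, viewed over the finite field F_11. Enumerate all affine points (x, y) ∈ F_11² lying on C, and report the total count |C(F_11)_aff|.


Affine F_11-points: {(0, 1), (0, 5), (1, 9), (2, 9), (2, 10), (8, 1), (8, 2), (9, 2), (10, 6), (10, 10)}; count = 10.

For each of the 121 pairs (x, y) ∈ F_11², evaluate f(x, y) mod 11. Record the zeros.
  x = 0: [0↦10, 1↦0, 2↦5, 3↦3, 4↦5, 5↦0, 6↦10, 7↦2, 8↦9, 9↦9, 10↦2]  zeros at y ∈ {1, 5}
  x = 1: [0↦8, 1↦7, 2↦10, 3↦6, 4↦6, 5↦10, 6↦7, 7↦8, 8↦2, 9↦0, 10↦2]  zeros at y ∈ {9}
  x = 2: [0↦4, 1↦1, 2↦2, 3↦7, 4↦5, 5↦7, 6↦2, 7↦1, 8↦4, 9↦0, 10↦0]  zeros at y ∈ {9, 10}
  x = 3: [0↦9, 1↦4, 2↦3, 3↦6, 4↦2, 5↦2, 6↦6, 7↦3, 8↦4, 9↦9, 10↦7]  zeros at y ∈ ∅
  x = 4: [0↦1, 1↦5, 2↦2, 3↦3, 4↦8, 5↦6, 6↦8, 7↦3, 8↦2, 9↦5, 10↦1]  zeros at y ∈ ∅
  x = 5: [0↦2, 1↦4, 2↦10, 3↦9, 4↦1, 5↦8, 6↦8, 7↦1, 8↦9, 9↦10, 10↦4]  zeros at y ∈ ∅
  x = 6: [0↦1, 1↦1, 2↦5, 3↦2, 4↦3, 5↦8, 6↦6, 7↦8, 8↦3, 9↦2, 10↦5]  zeros at y ∈ ∅
  x = 7: [0↦9, 1↦7, 2↦9, 3↦4, 4↦3, 5↦6, 6↦2, 7↦2, 8↦6, 9↦3, 10↦4]  zeros at y ∈ ∅
  x = 8: [0↦4, 1↦0, 2↦0, 3↦4, 4↦1, 5↦2, 6↦7, 7↦5, 8↦7, 9↦2, 10↦1]  zeros at y ∈ {1, 2}
  x = 9: [0↦8, 1↦2, 2↦0, 3↦2, 4↦8, 5↦7, 6↦10, 7↦6, 8↦6, 9↦10, 10↦7]  zeros at y ∈ {2}
  x = 10: [0↦10, 1↦2, 2↦9, 3↦9, 4↦2, 5↦10, 6↦0, 7↦5, 8↦3, 9↦5, 10↦0]  zeros at y ∈ {6, 10}
Collecting zeros: affine points = {(0, 1), (0, 5), (1, 9), (2, 9), (2, 10), (8, 1), (8, 2), (9, 2), (10, 6), (10, 10)}.
Total count |C(F_11)_aff| = 10.


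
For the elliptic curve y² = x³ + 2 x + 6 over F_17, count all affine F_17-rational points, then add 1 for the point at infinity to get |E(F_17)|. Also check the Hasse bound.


Affine points = {(1, 3), (1, 14), (2, 1), (2, 16), (6, 8), (6, 9), (11, 4), (11, 13), (13, 6), (13, 11)}; affine count = 10; |E(F_17)| = 11.

Discriminant check: Δ ∝ 4a³ + 27b² = 4·2³ + 27·6² = 4·8 + 27·36 ≡ 1 (mod 17). Nonzero ⇒ E is nonsingular.
For each x ∈ F_17, compute rhs = x³ + 2·x + 6 mod 17, then count y ∈ F_17 with y² ≡ rhs.
  x = 0: rhs = 6, matching y values: none (0 points).
  x = 1: rhs = 9, matching y values: 3, 14 (2 points).
  x = 2: rhs = 1, matching y values: 1, 16 (2 points).
  x = 3: rhs = 5, matching y values: none (0 points).
  x = 4: rhs = 10, matching y values: none (0 points).
  x = 5: rhs = 5, matching y values: none (0 points).
  x = 6: rhs = 13, matching y values: 8, 9 (2 points).
  x = 7: rhs = 6, matching y values: none (0 points).
  x = 8: rhs = 7, matching y values: none (0 points).
  x = 9: rhs = 5, matching y values: none (0 points).
  x = 10: rhs = 6, matching y values: none (0 points).
  x = 11: rhs = 16, matching y values: 4, 13 (2 points).
  x = 12: rhs = 7, matching y values: none (0 points).
  x = 13: rhs = 2, matching y values: 6, 11 (2 points).
  x = 14: rhs = 7, matching y values: none (0 points).
  x = 15: rhs = 11, matching y values: none (0 points).
  x = 16: rhs = 3, matching y values: none (0 points).
Total affine count: 10.
Full point count |E(F_17)| = 10 + 1 = 11.
Hasse bound: |11 − (17+1)| = |-7| = 7 ≤ 2√17 ≈ 8.2462 ✓.
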